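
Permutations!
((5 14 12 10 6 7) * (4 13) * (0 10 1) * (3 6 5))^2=(0 5 12)(1 10 14)(3 7 6)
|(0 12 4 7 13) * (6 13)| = |(0 12 4 7 6 13)| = 6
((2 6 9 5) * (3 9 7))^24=(9)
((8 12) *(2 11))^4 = (12)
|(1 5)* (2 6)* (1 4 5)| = 2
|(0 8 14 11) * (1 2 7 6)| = |(0 8 14 11)(1 2 7 6)| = 4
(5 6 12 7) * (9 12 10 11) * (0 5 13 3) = (0 5 6 10 11 9 12 7 13 3) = [5, 1, 2, 0, 4, 6, 10, 13, 8, 12, 11, 9, 7, 3]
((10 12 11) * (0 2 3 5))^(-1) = ((0 2 3 5)(10 12 11))^(-1) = (0 5 3 2)(10 11 12)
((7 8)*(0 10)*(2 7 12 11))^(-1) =(0 10)(2 11 12 8 7)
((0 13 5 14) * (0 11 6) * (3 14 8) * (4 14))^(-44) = ((0 13 5 8 3 4 14 11 6))^(-44) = (0 13 5 8 3 4 14 11 6)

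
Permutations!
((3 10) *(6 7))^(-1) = ((3 10)(6 7))^(-1) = (3 10)(6 7)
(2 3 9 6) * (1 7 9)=(1 7 9 6 2 3)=[0, 7, 3, 1, 4, 5, 2, 9, 8, 6]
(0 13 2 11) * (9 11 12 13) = (0 9 11)(2 12 13) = [9, 1, 12, 3, 4, 5, 6, 7, 8, 11, 10, 0, 13, 2]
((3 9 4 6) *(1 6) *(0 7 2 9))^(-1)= (0 3 6 1 4 9 2 7)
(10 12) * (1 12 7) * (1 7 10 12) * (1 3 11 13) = [0, 3, 2, 11, 4, 5, 6, 7, 8, 9, 10, 13, 12, 1] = (1 3 11 13)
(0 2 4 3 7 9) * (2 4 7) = [4, 1, 7, 2, 3, 5, 6, 9, 8, 0] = (0 4 3 2 7 9)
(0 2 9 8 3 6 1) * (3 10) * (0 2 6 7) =[6, 2, 9, 7, 4, 5, 1, 0, 10, 8, 3] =(0 6 1 2 9 8 10 3 7)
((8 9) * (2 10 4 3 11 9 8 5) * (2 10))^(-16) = ((3 11 9 5 10 4))^(-16) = (3 9 10)(4 11 5)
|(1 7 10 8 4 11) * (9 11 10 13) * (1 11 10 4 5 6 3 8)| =20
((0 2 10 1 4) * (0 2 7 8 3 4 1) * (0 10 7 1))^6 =((10)(0 1)(2 7 8 3 4))^6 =(10)(2 7 8 3 4)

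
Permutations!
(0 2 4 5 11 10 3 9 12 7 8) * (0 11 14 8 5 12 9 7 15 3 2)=(2 4 12 15 3 7 5 14 8 11 10)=[0, 1, 4, 7, 12, 14, 6, 5, 11, 9, 2, 10, 15, 13, 8, 3]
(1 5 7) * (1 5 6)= (1 6)(5 7)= [0, 6, 2, 3, 4, 7, 1, 5]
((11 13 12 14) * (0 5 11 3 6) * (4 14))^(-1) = (0 6 3 14 4 12 13 11 5)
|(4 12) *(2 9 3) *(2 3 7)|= 6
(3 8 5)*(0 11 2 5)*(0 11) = (2 5 3 8 11) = [0, 1, 5, 8, 4, 3, 6, 7, 11, 9, 10, 2]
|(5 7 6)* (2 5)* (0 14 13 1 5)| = 8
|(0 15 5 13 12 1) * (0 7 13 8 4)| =20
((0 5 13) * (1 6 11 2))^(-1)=((0 5 13)(1 6 11 2))^(-1)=(0 13 5)(1 2 11 6)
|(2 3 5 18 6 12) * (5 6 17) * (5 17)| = 4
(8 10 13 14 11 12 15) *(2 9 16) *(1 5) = (1 5)(2 9 16)(8 10 13 14 11 12 15) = [0, 5, 9, 3, 4, 1, 6, 7, 10, 16, 13, 12, 15, 14, 11, 8, 2]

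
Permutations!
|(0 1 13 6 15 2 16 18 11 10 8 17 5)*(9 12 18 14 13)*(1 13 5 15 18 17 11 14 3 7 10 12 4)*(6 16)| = 48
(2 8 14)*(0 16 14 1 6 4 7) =(0 16 14 2 8 1 6 4 7) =[16, 6, 8, 3, 7, 5, 4, 0, 1, 9, 10, 11, 12, 13, 2, 15, 14]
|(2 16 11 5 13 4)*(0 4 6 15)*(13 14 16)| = |(0 4 2 13 6 15)(5 14 16 11)| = 12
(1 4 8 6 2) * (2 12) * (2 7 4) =(1 2)(4 8 6 12 7) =[0, 2, 1, 3, 8, 5, 12, 4, 6, 9, 10, 11, 7]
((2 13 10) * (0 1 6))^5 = (0 6 1)(2 10 13)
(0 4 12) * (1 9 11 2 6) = (0 4 12)(1 9 11 2 6) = [4, 9, 6, 3, 12, 5, 1, 7, 8, 11, 10, 2, 0]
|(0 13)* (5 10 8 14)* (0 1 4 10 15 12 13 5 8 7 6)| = 10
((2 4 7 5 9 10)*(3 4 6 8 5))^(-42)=((2 6 8 5 9 10)(3 4 7))^(-42)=(10)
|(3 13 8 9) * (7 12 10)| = |(3 13 8 9)(7 12 10)| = 12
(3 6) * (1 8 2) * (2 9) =(1 8 9 2)(3 6) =[0, 8, 1, 6, 4, 5, 3, 7, 9, 2]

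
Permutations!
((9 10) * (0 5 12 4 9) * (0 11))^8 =((0 5 12 4 9 10 11))^8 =(0 5 12 4 9 10 11)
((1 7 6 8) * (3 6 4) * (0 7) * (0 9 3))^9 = (1 8 6 3 9) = ((0 7 4)(1 9 3 6 8))^9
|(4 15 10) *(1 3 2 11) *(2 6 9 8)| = |(1 3 6 9 8 2 11)(4 15 10)| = 21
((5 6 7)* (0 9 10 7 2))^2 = (0 10 5 2 9 7 6)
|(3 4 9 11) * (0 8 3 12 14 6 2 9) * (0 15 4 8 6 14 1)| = 14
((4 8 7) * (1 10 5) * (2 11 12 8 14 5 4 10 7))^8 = ((1 7 10 4 14 5)(2 11 12 8))^8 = (1 10 14)(4 5 7)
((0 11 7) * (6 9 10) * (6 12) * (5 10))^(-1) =((0 11 7)(5 10 12 6 9))^(-1) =(0 7 11)(5 9 6 12 10)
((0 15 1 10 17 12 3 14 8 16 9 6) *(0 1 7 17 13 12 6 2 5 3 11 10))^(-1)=((0 15 7 17 6 1)(2 5 3 14 8 16 9)(10 13 12 11))^(-1)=(0 1 6 17 7 15)(2 9 16 8 14 3 5)(10 11 12 13)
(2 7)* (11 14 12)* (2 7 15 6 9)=(2 15 6 9)(11 14 12)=[0, 1, 15, 3, 4, 5, 9, 7, 8, 2, 10, 14, 11, 13, 12, 6]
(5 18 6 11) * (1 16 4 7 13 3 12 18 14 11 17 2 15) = (1 16 4 7 13 3 12 18 6 17 2 15)(5 14 11) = [0, 16, 15, 12, 7, 14, 17, 13, 8, 9, 10, 5, 18, 3, 11, 1, 4, 2, 6]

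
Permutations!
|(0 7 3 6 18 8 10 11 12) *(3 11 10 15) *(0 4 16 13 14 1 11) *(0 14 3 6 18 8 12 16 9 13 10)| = 42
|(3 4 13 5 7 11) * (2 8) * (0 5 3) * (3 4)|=|(0 5 7 11)(2 8)(4 13)|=4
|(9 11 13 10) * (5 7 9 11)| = |(5 7 9)(10 11 13)| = 3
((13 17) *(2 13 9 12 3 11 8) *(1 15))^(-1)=((1 15)(2 13 17 9 12 3 11 8))^(-1)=(1 15)(2 8 11 3 12 9 17 13)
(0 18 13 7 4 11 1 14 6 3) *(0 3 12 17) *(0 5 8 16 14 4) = (0 18 13 7)(1 4 11)(5 8 16 14 6 12 17) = [18, 4, 2, 3, 11, 8, 12, 0, 16, 9, 10, 1, 17, 7, 6, 15, 14, 5, 13]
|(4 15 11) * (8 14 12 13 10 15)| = |(4 8 14 12 13 10 15 11)| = 8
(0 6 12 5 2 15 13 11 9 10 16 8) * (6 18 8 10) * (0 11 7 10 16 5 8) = (0 18)(2 15 13 7 10 5)(6 12 8 11 9) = [18, 1, 15, 3, 4, 2, 12, 10, 11, 6, 5, 9, 8, 7, 14, 13, 16, 17, 0]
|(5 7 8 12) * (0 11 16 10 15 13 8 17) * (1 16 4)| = 13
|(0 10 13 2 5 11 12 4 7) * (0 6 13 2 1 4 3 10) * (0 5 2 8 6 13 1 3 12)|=24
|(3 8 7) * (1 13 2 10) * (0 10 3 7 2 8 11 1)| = 6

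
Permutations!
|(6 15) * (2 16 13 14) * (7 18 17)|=12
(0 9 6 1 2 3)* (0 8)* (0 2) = (0 9 6 1)(2 3 8) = [9, 0, 3, 8, 4, 5, 1, 7, 2, 6]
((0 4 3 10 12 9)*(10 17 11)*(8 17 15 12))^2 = ((0 4 3 15 12 9)(8 17 11 10))^2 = (0 3 12)(4 15 9)(8 11)(10 17)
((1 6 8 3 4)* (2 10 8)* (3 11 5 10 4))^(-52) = (11)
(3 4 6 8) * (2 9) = (2 9)(3 4 6 8) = [0, 1, 9, 4, 6, 5, 8, 7, 3, 2]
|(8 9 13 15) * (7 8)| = 5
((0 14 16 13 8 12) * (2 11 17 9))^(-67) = (0 12 8 13 16 14)(2 11 17 9)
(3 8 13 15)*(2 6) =(2 6)(3 8 13 15) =[0, 1, 6, 8, 4, 5, 2, 7, 13, 9, 10, 11, 12, 15, 14, 3]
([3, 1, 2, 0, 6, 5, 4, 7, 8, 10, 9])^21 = [3, 1, 2, 0, 6, 5, 4, 7, 8, 10, 9]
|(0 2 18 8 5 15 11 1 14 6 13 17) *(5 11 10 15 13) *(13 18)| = |(0 2 13 17)(1 14 6 5 18 8 11)(10 15)| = 28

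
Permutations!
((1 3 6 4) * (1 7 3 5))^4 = ((1 5)(3 6 4 7))^4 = (7)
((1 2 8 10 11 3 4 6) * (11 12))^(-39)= ((1 2 8 10 12 11 3 4 6))^(-39)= (1 3 10)(2 4 12)(6 11 8)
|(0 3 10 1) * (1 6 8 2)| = 7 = |(0 3 10 6 8 2 1)|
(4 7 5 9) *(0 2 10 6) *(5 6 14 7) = [2, 1, 10, 3, 5, 9, 0, 6, 8, 4, 14, 11, 12, 13, 7] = (0 2 10 14 7 6)(4 5 9)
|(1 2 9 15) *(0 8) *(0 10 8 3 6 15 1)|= 12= |(0 3 6 15)(1 2 9)(8 10)|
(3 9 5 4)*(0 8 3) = (0 8 3 9 5 4) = [8, 1, 2, 9, 0, 4, 6, 7, 3, 5]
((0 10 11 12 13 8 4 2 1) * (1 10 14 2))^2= ((0 14 2 10 11 12 13 8 4 1))^2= (0 2 11 13 4)(1 14 10 12 8)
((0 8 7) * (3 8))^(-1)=(0 7 8 3)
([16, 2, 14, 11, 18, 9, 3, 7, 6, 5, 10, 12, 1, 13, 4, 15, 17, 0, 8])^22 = [16, 14, 4, 12, 8, 5, 11, 7, 3, 9, 10, 1, 2, 13, 18, 15, 17, 0, 6]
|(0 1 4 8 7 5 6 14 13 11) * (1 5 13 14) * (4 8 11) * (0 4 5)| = 6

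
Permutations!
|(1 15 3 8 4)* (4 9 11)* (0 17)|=14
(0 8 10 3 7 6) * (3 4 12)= [8, 1, 2, 7, 12, 5, 0, 6, 10, 9, 4, 11, 3]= (0 8 10 4 12 3 7 6)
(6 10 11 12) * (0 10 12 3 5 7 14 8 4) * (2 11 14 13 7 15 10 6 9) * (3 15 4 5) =[6, 1, 11, 3, 0, 4, 12, 13, 5, 2, 14, 15, 9, 7, 8, 10] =(0 6 12 9 2 11 15 10 14 8 5 4)(7 13)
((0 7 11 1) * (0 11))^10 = (11)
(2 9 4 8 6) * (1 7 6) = (1 7 6 2 9 4 8) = [0, 7, 9, 3, 8, 5, 2, 6, 1, 4]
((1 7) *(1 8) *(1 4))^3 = (1 4 8 7)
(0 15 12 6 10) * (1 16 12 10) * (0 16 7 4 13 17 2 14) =(0 15 10 16 12 6 1 7 4 13 17 2 14) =[15, 7, 14, 3, 13, 5, 1, 4, 8, 9, 16, 11, 6, 17, 0, 10, 12, 2]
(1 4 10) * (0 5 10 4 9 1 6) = (0 5 10 6)(1 9) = [5, 9, 2, 3, 4, 10, 0, 7, 8, 1, 6]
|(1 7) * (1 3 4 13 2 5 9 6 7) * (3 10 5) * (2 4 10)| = |(2 3 10 5 9 6 7)(4 13)| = 14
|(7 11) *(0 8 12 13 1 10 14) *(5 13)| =|(0 8 12 5 13 1 10 14)(7 11)| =8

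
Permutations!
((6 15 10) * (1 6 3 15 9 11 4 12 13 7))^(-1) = (1 7 13 12 4 11 9 6)(3 10 15)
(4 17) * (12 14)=(4 17)(12 14)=[0, 1, 2, 3, 17, 5, 6, 7, 8, 9, 10, 11, 14, 13, 12, 15, 16, 4]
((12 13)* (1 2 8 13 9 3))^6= ((1 2 8 13 12 9 3))^6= (1 3 9 12 13 8 2)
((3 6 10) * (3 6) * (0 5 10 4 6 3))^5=((0 5 10 3)(4 6))^5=(0 5 10 3)(4 6)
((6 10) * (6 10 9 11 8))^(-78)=((6 9 11 8))^(-78)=(6 11)(8 9)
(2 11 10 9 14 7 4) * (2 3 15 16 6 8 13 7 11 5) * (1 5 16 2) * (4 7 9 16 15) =(1 5)(2 15)(3 4)(6 8 13 9 14 11 10 16) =[0, 5, 15, 4, 3, 1, 8, 7, 13, 14, 16, 10, 12, 9, 11, 2, 6]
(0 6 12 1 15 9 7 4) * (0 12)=(0 6)(1 15 9 7 4 12)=[6, 15, 2, 3, 12, 5, 0, 4, 8, 7, 10, 11, 1, 13, 14, 9]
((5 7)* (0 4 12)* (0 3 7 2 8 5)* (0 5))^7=(0 8 2 5 7 3 12 4)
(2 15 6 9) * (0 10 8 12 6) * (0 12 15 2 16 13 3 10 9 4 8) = [9, 1, 2, 10, 8, 5, 4, 7, 15, 16, 0, 11, 6, 3, 14, 12, 13] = (0 9 16 13 3 10)(4 8 15 12 6)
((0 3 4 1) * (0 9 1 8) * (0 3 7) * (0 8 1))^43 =((0 7 8 3 4 1 9))^43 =(0 7 8 3 4 1 9)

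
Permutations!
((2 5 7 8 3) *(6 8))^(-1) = (2 3 8 6 7 5)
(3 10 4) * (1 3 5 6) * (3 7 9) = (1 7 9 3 10 4 5 6) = [0, 7, 2, 10, 5, 6, 1, 9, 8, 3, 4]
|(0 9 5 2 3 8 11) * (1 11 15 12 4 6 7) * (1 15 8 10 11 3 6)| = |(0 9 5 2 6 7 15 12 4 1 3 10 11)| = 13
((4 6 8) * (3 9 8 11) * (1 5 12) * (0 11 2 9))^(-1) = (0 3 11)(1 12 5)(2 6 4 8 9)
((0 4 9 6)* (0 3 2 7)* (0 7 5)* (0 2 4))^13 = (2 5)(3 4 9 6)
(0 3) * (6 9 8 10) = [3, 1, 2, 0, 4, 5, 9, 7, 10, 8, 6] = (0 3)(6 9 8 10)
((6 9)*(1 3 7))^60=((1 3 7)(6 9))^60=(9)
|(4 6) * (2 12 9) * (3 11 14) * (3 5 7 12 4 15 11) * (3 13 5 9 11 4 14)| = 6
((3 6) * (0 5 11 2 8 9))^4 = ((0 5 11 2 8 9)(3 6))^4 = (0 8 11)(2 5 9)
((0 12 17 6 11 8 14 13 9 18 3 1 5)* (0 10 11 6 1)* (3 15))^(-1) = (0 3 15 18 9 13 14 8 11 10 5 1 17 12)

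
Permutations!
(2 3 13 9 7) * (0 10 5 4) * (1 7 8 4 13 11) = (0 10 5 13 9 8 4)(1 7 2 3 11) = [10, 7, 3, 11, 0, 13, 6, 2, 4, 8, 5, 1, 12, 9]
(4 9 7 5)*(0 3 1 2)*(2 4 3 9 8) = (0 9 7 5 3 1 4 8 2) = [9, 4, 0, 1, 8, 3, 6, 5, 2, 7]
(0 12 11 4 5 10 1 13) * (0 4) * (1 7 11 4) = (0 12 4 5 10 7 11)(1 13) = [12, 13, 2, 3, 5, 10, 6, 11, 8, 9, 7, 0, 4, 1]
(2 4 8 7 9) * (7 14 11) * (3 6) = [0, 1, 4, 6, 8, 5, 3, 9, 14, 2, 10, 7, 12, 13, 11] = (2 4 8 14 11 7 9)(3 6)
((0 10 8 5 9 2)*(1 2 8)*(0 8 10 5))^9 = ((0 5 9 10 1 2 8))^9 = (0 9 1 8 5 10 2)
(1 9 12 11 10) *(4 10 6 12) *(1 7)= (1 9 4 10 7)(6 12 11)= [0, 9, 2, 3, 10, 5, 12, 1, 8, 4, 7, 6, 11]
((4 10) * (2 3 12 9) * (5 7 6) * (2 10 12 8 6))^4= (12)(2 5 8)(3 7 6)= ((2 3 8 6 5 7)(4 12 9 10))^4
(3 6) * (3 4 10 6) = (4 10 6) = [0, 1, 2, 3, 10, 5, 4, 7, 8, 9, 6]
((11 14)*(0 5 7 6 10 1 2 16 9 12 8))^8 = (0 9 1 7 8 16 10 5 12 2 6)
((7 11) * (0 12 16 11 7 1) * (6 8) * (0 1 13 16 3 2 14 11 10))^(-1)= (0 10 16 13 11 14 2 3 12)(6 8)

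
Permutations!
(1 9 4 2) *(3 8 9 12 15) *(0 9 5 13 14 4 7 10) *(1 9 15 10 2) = [15, 12, 9, 8, 1, 13, 6, 2, 5, 7, 0, 11, 10, 14, 4, 3] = (0 15 3 8 5 13 14 4 1 12 10)(2 9 7)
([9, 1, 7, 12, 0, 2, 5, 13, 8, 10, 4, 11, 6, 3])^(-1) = (0 4 10 9)(2 5 6 12 3 13 7)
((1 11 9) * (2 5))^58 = (1 11 9)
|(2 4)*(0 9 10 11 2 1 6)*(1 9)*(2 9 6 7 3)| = 21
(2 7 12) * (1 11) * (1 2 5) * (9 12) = (1 11 2 7 9 12 5) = [0, 11, 7, 3, 4, 1, 6, 9, 8, 12, 10, 2, 5]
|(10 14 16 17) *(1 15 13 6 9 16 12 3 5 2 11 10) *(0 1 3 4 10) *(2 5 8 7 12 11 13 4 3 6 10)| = 36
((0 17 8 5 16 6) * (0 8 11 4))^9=(0 17 11 4)(5 16 6 8)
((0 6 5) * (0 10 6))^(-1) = ((5 10 6))^(-1) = (5 6 10)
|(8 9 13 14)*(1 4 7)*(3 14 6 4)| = 9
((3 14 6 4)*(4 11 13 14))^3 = (3 4)(6 14 13 11)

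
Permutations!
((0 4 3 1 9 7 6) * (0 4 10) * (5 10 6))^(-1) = ((0 6 4 3 1 9 7 5 10))^(-1) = (0 10 5 7 9 1 3 4 6)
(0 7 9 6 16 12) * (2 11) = (0 7 9 6 16 12)(2 11) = [7, 1, 11, 3, 4, 5, 16, 9, 8, 6, 10, 2, 0, 13, 14, 15, 12]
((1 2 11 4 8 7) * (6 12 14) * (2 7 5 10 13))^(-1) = (1 7)(2 13 10 5 8 4 11)(6 14 12)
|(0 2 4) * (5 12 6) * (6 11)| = |(0 2 4)(5 12 11 6)| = 12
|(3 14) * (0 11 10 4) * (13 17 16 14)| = 20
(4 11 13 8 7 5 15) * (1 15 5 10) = (1 15 4 11 13 8 7 10) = [0, 15, 2, 3, 11, 5, 6, 10, 7, 9, 1, 13, 12, 8, 14, 4]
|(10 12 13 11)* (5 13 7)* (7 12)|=|(5 13 11 10 7)|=5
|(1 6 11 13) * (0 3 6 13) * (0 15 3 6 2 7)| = 14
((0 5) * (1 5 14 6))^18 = (0 1 14 5 6)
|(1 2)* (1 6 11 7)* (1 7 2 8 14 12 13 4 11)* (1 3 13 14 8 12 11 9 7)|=|(1 12 14 11 2 6 3 13 4 9 7)|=11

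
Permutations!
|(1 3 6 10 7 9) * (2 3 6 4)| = 15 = |(1 6 10 7 9)(2 3 4)|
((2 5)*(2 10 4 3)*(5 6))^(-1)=((2 6 5 10 4 3))^(-1)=(2 3 4 10 5 6)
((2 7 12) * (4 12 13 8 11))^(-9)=((2 7 13 8 11 4 12))^(-9)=(2 4 8 7 12 11 13)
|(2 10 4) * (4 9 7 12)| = 6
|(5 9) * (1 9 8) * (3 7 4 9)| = |(1 3 7 4 9 5 8)| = 7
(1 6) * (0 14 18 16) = [14, 6, 2, 3, 4, 5, 1, 7, 8, 9, 10, 11, 12, 13, 18, 15, 0, 17, 16] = (0 14 18 16)(1 6)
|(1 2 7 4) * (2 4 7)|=|(7)(1 4)|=2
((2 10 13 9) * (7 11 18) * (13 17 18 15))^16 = (2 13 11 18 10 9 15 7 17)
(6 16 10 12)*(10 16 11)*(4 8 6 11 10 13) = (16)(4 8 6 10 12 11 13) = [0, 1, 2, 3, 8, 5, 10, 7, 6, 9, 12, 13, 11, 4, 14, 15, 16]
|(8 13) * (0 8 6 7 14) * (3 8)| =|(0 3 8 13 6 7 14)| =7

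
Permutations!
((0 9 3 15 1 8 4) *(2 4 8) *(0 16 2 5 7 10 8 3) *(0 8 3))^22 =((0 9 8)(1 5 7 10 3 15)(2 4 16))^22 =(0 9 8)(1 3 7)(2 4 16)(5 15 10)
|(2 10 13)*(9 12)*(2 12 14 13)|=4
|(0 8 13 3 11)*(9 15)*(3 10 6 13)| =12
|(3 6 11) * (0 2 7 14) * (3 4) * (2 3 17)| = |(0 3 6 11 4 17 2 7 14)| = 9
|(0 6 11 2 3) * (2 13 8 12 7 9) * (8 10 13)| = 18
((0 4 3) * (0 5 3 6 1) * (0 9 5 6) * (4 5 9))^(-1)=((9)(0 5 3 6 1 4))^(-1)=(9)(0 4 1 6 3 5)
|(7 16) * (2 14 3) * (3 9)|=4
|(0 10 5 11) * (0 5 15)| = |(0 10 15)(5 11)| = 6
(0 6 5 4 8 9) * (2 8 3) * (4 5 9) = [6, 1, 8, 2, 3, 5, 9, 7, 4, 0] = (0 6 9)(2 8 4 3)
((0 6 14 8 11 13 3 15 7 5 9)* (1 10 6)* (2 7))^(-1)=(0 9 5 7 2 15 3 13 11 8 14 6 10 1)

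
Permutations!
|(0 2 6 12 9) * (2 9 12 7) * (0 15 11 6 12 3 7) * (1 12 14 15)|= 11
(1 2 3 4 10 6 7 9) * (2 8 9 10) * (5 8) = [0, 5, 3, 4, 2, 8, 7, 10, 9, 1, 6] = (1 5 8 9)(2 3 4)(6 7 10)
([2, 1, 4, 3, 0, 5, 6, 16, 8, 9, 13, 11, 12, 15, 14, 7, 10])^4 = [2, 1, 4, 3, 0, 5, 6, 15, 8, 9, 16, 11, 12, 10, 14, 13, 7]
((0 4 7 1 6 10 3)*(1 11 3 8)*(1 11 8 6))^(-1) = (0 3 11 8 7 4)(6 10)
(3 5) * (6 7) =(3 5)(6 7) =[0, 1, 2, 5, 4, 3, 7, 6]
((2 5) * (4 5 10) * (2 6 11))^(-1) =(2 11 6 5 4 10)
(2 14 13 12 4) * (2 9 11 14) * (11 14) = (4 9 14 13 12) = [0, 1, 2, 3, 9, 5, 6, 7, 8, 14, 10, 11, 4, 12, 13]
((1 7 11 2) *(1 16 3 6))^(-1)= ((1 7 11 2 16 3 6))^(-1)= (1 6 3 16 2 11 7)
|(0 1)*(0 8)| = 3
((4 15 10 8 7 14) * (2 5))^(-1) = ((2 5)(4 15 10 8 7 14))^(-1) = (2 5)(4 14 7 8 10 15)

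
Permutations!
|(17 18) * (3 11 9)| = 6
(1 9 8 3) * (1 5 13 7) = (1 9 8 3 5 13 7) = [0, 9, 2, 5, 4, 13, 6, 1, 3, 8, 10, 11, 12, 7]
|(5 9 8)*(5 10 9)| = |(8 10 9)| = 3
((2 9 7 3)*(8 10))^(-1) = (2 3 7 9)(8 10)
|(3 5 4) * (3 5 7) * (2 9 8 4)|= |(2 9 8 4 5)(3 7)|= 10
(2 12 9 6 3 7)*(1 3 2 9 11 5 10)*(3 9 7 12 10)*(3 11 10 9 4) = [0, 4, 9, 12, 3, 11, 2, 7, 8, 6, 1, 5, 10] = (1 4 3 12 10)(2 9 6)(5 11)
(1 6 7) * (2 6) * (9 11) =(1 2 6 7)(9 11) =[0, 2, 6, 3, 4, 5, 7, 1, 8, 11, 10, 9]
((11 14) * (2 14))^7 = (2 14 11)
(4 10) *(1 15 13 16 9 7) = (1 15 13 16 9 7)(4 10) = [0, 15, 2, 3, 10, 5, 6, 1, 8, 7, 4, 11, 12, 16, 14, 13, 9]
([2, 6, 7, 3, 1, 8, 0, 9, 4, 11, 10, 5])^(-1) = (0 6 1 4 8 5 11 9 7 2)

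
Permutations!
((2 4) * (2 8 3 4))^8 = ((3 4 8))^8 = (3 8 4)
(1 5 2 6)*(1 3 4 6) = (1 5 2)(3 4 6) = [0, 5, 1, 4, 6, 2, 3]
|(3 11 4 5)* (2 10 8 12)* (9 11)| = |(2 10 8 12)(3 9 11 4 5)| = 20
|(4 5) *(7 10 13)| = 6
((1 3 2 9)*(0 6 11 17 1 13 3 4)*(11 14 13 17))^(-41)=((0 6 14 13 3 2 9 17 1 4))^(-41)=(0 4 1 17 9 2 3 13 14 6)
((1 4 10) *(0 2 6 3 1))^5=((0 2 6 3 1 4 10))^5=(0 4 3 2 10 1 6)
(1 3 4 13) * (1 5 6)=(1 3 4 13 5 6)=[0, 3, 2, 4, 13, 6, 1, 7, 8, 9, 10, 11, 12, 5]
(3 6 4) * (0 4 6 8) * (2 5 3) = (0 4 2 5 3 8) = [4, 1, 5, 8, 2, 3, 6, 7, 0]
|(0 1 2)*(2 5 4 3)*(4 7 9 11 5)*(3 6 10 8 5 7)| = |(0 1 4 6 10 8 5 3 2)(7 9 11)| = 9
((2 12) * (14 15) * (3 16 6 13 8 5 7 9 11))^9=((2 12)(3 16 6 13 8 5 7 9 11)(14 15))^9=(16)(2 12)(14 15)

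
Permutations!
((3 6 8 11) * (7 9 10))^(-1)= ((3 6 8 11)(7 9 10))^(-1)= (3 11 8 6)(7 10 9)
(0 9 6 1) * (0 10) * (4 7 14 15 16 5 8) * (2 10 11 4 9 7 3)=(0 7 14 15 16 5 8 9 6 1 11 4 3 2 10)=[7, 11, 10, 2, 3, 8, 1, 14, 9, 6, 0, 4, 12, 13, 15, 16, 5]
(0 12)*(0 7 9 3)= (0 12 7 9 3)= [12, 1, 2, 0, 4, 5, 6, 9, 8, 3, 10, 11, 7]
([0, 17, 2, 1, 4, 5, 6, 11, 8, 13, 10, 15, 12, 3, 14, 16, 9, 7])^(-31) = [0, 16, 2, 15, 4, 5, 6, 13, 8, 7, 10, 3, 12, 11, 14, 1, 17, 9]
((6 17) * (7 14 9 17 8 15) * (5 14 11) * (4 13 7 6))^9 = ((4 13 7 11 5 14 9 17)(6 8 15))^9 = (4 13 7 11 5 14 9 17)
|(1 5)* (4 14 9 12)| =4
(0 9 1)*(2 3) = (0 9 1)(2 3) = [9, 0, 3, 2, 4, 5, 6, 7, 8, 1]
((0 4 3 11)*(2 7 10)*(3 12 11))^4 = (12)(2 7 10)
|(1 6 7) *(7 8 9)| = 5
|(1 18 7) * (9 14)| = |(1 18 7)(9 14)| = 6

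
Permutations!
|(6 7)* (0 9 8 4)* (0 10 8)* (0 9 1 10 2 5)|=14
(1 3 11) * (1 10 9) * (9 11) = [0, 3, 2, 9, 4, 5, 6, 7, 8, 1, 11, 10] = (1 3 9)(10 11)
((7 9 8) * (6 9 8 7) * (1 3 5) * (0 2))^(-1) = (0 2)(1 5 3)(6 8 7 9)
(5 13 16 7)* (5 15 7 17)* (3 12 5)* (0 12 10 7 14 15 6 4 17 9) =[12, 1, 2, 10, 17, 13, 4, 6, 8, 0, 7, 11, 5, 16, 15, 14, 9, 3] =(0 12 5 13 16 9)(3 10 7 6 4 17)(14 15)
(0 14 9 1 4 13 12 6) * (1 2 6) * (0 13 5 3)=[14, 4, 6, 0, 5, 3, 13, 7, 8, 2, 10, 11, 1, 12, 9]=(0 14 9 2 6 13 12 1 4 5 3)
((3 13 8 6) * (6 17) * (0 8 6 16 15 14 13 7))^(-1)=((0 8 17 16 15 14 13 6 3 7))^(-1)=(0 7 3 6 13 14 15 16 17 8)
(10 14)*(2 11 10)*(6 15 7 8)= (2 11 10 14)(6 15 7 8)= [0, 1, 11, 3, 4, 5, 15, 8, 6, 9, 14, 10, 12, 13, 2, 7]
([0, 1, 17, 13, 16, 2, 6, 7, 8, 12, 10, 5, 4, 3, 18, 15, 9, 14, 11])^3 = [0, 1, 18, 13, 12, 14, 6, 7, 8, 16, 10, 17, 9, 3, 5, 15, 4, 11, 2]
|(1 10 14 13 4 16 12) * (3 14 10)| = 7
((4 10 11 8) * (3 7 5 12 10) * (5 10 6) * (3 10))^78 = ((3 7)(4 10 11 8)(5 12 6))^78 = (12)(4 11)(8 10)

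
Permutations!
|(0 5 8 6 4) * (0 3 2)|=|(0 5 8 6 4 3 2)|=7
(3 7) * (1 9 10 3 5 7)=(1 9 10 3)(5 7)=[0, 9, 2, 1, 4, 7, 6, 5, 8, 10, 3]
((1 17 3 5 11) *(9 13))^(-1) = (1 11 5 3 17)(9 13)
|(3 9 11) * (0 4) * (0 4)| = 3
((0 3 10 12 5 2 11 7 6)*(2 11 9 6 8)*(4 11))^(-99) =((0 3 10 12 5 4 11 7 8 2 9 6))^(-99) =(0 2 11 12)(3 9 7 5)(4 10 6 8)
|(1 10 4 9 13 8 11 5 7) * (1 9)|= 6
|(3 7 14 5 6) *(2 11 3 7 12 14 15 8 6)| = 12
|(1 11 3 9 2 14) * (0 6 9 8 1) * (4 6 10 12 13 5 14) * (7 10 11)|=|(0 11 3 8 1 7 10 12 13 5 14)(2 4 6 9)|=44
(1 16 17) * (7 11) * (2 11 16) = (1 2 11 7 16 17) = [0, 2, 11, 3, 4, 5, 6, 16, 8, 9, 10, 7, 12, 13, 14, 15, 17, 1]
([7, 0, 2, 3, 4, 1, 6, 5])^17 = (0 7 5 1)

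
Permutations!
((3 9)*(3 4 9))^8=(9)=((4 9))^8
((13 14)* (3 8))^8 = (14)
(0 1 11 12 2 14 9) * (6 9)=(0 1 11 12 2 14 6 9)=[1, 11, 14, 3, 4, 5, 9, 7, 8, 0, 10, 12, 2, 13, 6]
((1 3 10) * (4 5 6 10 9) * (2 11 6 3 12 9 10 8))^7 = (12)(2 8 6 11) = ((1 12 9 4 5 3 10)(2 11 6 8))^7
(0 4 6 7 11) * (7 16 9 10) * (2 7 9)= (0 4 6 16 2 7 11)(9 10)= [4, 1, 7, 3, 6, 5, 16, 11, 8, 10, 9, 0, 12, 13, 14, 15, 2]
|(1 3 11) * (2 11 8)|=5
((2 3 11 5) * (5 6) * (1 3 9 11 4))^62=((1 3 4)(2 9 11 6 5))^62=(1 4 3)(2 11 5 9 6)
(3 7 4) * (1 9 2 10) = (1 9 2 10)(3 7 4) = [0, 9, 10, 7, 3, 5, 6, 4, 8, 2, 1]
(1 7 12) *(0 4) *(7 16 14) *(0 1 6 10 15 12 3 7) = (0 4 1 16 14)(3 7)(6 10 15 12) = [4, 16, 2, 7, 1, 5, 10, 3, 8, 9, 15, 11, 6, 13, 0, 12, 14]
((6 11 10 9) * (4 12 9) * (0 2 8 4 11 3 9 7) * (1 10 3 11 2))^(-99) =((0 1 10 2 8 4 12 7)(3 9 6 11))^(-99) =(0 4 10 7 8 1 12 2)(3 9 6 11)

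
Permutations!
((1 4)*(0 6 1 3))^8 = ((0 6 1 4 3))^8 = (0 4 6 3 1)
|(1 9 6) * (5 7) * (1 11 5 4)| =|(1 9 6 11 5 7 4)| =7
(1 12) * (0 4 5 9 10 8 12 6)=(0 4 5 9 10 8 12 1 6)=[4, 6, 2, 3, 5, 9, 0, 7, 12, 10, 8, 11, 1]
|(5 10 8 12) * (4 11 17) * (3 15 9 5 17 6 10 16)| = |(3 15 9 5 16)(4 11 6 10 8 12 17)| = 35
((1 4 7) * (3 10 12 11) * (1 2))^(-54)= ((1 4 7 2)(3 10 12 11))^(-54)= (1 7)(2 4)(3 12)(10 11)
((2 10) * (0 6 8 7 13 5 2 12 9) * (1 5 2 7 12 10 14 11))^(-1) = ((0 6 8 12 9)(1 5 7 13 2 14 11))^(-1) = (0 9 12 8 6)(1 11 14 2 13 7 5)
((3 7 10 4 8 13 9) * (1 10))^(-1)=(1 7 3 9 13 8 4 10)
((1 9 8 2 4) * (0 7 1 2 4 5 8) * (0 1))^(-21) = ((0 7)(1 9)(2 5 8 4))^(-21) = (0 7)(1 9)(2 4 8 5)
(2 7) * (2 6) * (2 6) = (2 7) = [0, 1, 7, 3, 4, 5, 6, 2]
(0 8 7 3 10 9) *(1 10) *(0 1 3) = (0 8 7)(1 10 9) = [8, 10, 2, 3, 4, 5, 6, 0, 7, 1, 9]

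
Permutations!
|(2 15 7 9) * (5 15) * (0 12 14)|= 15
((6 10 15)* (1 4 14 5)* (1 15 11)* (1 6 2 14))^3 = ((1 4)(2 14 5 15)(6 10 11))^3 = (1 4)(2 15 5 14)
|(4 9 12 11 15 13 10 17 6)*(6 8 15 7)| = 30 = |(4 9 12 11 7 6)(8 15 13 10 17)|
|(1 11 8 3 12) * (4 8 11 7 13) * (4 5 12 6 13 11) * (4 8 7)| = |(1 4 7 11 8 3 6 13 5 12)| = 10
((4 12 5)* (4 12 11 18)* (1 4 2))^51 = ((1 4 11 18 2)(5 12))^51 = (1 4 11 18 2)(5 12)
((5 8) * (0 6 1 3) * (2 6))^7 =(0 6 3 2 1)(5 8)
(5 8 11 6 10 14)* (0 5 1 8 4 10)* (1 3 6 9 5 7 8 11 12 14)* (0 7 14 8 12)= [14, 11, 2, 6, 10, 4, 7, 12, 0, 5, 1, 9, 8, 13, 3]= (0 14 3 6 7 12 8)(1 11 9 5 4 10)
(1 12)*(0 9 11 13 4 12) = (0 9 11 13 4 12 1) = [9, 0, 2, 3, 12, 5, 6, 7, 8, 11, 10, 13, 1, 4]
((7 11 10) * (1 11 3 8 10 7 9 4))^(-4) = (1 8)(3 4)(7 9)(10 11)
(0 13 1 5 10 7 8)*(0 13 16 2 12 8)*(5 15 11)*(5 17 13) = [16, 15, 12, 3, 4, 10, 6, 0, 5, 9, 7, 17, 8, 1, 14, 11, 2, 13] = (0 16 2 12 8 5 10 7)(1 15 11 17 13)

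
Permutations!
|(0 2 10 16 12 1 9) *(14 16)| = |(0 2 10 14 16 12 1 9)| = 8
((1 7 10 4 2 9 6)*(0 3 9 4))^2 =(0 9 1 10 3 6 7)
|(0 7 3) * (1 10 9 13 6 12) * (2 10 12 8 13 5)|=|(0 7 3)(1 12)(2 10 9 5)(6 8 13)|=12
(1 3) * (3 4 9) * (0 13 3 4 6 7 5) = [13, 6, 2, 1, 9, 0, 7, 5, 8, 4, 10, 11, 12, 3] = (0 13 3 1 6 7 5)(4 9)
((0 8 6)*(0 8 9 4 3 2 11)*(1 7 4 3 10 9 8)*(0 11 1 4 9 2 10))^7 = (11)(0 4 6 8)(1 7 9 3 10 2)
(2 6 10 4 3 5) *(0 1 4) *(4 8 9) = [1, 8, 6, 5, 3, 2, 10, 7, 9, 4, 0] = (0 1 8 9 4 3 5 2 6 10)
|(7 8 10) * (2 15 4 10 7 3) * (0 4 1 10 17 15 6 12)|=|(0 4 17 15 1 10 3 2 6 12)(7 8)|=10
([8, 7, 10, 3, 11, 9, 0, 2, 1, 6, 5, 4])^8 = (11)(0 6 9 5 10 2 7 1 8)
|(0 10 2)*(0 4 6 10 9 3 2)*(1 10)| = 8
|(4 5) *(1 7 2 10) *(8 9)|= 4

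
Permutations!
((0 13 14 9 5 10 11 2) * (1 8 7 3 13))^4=(0 3 5)(1 13 10)(2 7 9)(8 14 11)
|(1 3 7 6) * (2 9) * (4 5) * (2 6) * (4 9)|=8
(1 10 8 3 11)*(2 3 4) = (1 10 8 4 2 3 11) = [0, 10, 3, 11, 2, 5, 6, 7, 4, 9, 8, 1]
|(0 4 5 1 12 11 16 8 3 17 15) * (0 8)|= |(0 4 5 1 12 11 16)(3 17 15 8)|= 28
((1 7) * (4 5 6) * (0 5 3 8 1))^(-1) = (0 7 1 8 3 4 6 5)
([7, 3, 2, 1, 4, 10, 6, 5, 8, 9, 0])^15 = (0 10 5 7)(1 3)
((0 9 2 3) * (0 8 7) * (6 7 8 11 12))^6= ((0 9 2 3 11 12 6 7))^6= (0 6 11 2)(3 9 7 12)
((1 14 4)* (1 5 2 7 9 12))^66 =((1 14 4 5 2 7 9 12))^66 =(1 4 2 9)(5 7 12 14)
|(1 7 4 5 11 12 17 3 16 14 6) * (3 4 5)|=11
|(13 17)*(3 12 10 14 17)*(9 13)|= 7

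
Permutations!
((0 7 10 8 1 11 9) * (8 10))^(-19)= ((0 7 8 1 11 9))^(-19)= (0 9 11 1 8 7)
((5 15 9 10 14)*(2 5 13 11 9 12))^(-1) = ((2 5 15 12)(9 10 14 13 11))^(-1) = (2 12 15 5)(9 11 13 14 10)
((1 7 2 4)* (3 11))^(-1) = (1 4 2 7)(3 11)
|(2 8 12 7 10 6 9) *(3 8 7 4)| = 20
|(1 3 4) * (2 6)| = 6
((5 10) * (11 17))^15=((5 10)(11 17))^15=(5 10)(11 17)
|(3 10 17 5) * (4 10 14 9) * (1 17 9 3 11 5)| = |(1 17)(3 14)(4 10 9)(5 11)| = 6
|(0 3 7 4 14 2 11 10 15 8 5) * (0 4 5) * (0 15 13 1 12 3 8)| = |(0 8 15)(1 12 3 7 5 4 14 2 11 10 13)| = 33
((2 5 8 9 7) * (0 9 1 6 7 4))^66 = ((0 9 4)(1 6 7 2 5 8))^66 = (9)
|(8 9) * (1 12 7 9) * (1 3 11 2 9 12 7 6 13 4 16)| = 35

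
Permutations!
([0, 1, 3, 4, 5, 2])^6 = [0, 1, 4, 5, 2, 3]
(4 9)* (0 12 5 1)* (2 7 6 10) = (0 12 5 1)(2 7 6 10)(4 9) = [12, 0, 7, 3, 9, 1, 10, 6, 8, 4, 2, 11, 5]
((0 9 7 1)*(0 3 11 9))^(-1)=((1 3 11 9 7))^(-1)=(1 7 9 11 3)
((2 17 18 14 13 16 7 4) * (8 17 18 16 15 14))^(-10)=(2 16 18 7 8 4 17)(13 14 15)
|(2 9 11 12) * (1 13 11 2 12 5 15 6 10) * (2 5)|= |(1 13 11 2 9 5 15 6 10)|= 9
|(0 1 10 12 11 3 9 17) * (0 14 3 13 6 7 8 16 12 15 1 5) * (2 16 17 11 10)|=|(0 5)(1 2 16 12 10 15)(3 9 11 13 6 7 8 17 14)|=18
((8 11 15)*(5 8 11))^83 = ((5 8)(11 15))^83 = (5 8)(11 15)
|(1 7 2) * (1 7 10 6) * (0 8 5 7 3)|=|(0 8 5 7 2 3)(1 10 6)|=6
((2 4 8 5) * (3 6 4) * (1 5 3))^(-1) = ((1 5 2)(3 6 4 8))^(-1) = (1 2 5)(3 8 4 6)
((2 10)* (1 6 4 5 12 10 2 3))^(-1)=(1 3 10 12 5 4 6)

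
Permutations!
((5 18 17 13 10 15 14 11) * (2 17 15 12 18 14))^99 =(2 17 13 10 12 18 15)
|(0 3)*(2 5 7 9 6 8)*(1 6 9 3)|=8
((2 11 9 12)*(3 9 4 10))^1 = (2 11 4 10 3 9 12)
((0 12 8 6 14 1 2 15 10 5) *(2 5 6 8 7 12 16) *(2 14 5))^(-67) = (0 15 16 10 14 6 1 5 2)(7 12)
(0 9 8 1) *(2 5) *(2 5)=(0 9 8 1)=[9, 0, 2, 3, 4, 5, 6, 7, 1, 8]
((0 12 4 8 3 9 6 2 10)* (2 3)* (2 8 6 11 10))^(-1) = (0 10 11 9 3 6 4 12)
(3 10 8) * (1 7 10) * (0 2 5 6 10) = (0 2 5 6 10 8 3 1 7) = [2, 7, 5, 1, 4, 6, 10, 0, 3, 9, 8]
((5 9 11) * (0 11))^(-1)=((0 11 5 9))^(-1)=(0 9 5 11)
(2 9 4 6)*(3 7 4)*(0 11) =(0 11)(2 9 3 7 4 6) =[11, 1, 9, 7, 6, 5, 2, 4, 8, 3, 10, 0]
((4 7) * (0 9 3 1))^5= (0 9 3 1)(4 7)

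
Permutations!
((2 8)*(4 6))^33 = ((2 8)(4 6))^33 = (2 8)(4 6)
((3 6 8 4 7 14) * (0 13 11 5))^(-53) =(0 5 11 13)(3 6 8 4 7 14)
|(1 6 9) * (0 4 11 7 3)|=15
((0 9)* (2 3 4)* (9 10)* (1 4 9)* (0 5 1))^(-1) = ((0 10)(1 4 2 3 9 5))^(-1) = (0 10)(1 5 9 3 2 4)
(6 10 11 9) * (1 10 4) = (1 10 11 9 6 4) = [0, 10, 2, 3, 1, 5, 4, 7, 8, 6, 11, 9]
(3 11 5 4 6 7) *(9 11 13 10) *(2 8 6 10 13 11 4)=[0, 1, 8, 11, 10, 2, 7, 3, 6, 4, 9, 5, 12, 13]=(13)(2 8 6 7 3 11 5)(4 10 9)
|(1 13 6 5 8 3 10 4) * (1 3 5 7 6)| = 6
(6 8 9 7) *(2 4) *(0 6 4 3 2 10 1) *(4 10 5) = (0 6 8 9 7 10 1)(2 3)(4 5) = [6, 0, 3, 2, 5, 4, 8, 10, 9, 7, 1]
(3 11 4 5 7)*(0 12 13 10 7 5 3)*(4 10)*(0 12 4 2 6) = [4, 1, 6, 11, 3, 5, 0, 12, 8, 9, 7, 10, 13, 2] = (0 4 3 11 10 7 12 13 2 6)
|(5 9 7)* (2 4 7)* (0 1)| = |(0 1)(2 4 7 5 9)| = 10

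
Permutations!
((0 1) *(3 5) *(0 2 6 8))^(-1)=(0 8 6 2 1)(3 5)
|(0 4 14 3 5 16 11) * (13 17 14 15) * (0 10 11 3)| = |(0 4 15 13 17 14)(3 5 16)(10 11)| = 6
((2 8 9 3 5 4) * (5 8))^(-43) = ((2 5 4)(3 8 9))^(-43) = (2 4 5)(3 9 8)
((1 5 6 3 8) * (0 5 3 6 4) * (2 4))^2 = ((0 5 2 4)(1 3 8))^2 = (0 2)(1 8 3)(4 5)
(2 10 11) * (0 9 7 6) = (0 9 7 6)(2 10 11) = [9, 1, 10, 3, 4, 5, 0, 6, 8, 7, 11, 2]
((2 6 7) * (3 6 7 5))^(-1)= (2 7)(3 5 6)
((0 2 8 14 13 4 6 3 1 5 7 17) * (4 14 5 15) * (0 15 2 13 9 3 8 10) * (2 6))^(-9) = ((0 13 14 9 3 1 6 8 5 7 17 15 4 2 10))^(-9) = (0 6 4 9 7)(1 15 14 5 10)(2 3 17 13 8)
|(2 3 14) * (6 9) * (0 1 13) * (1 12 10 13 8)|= |(0 12 10 13)(1 8)(2 3 14)(6 9)|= 12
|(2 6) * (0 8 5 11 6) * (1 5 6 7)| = |(0 8 6 2)(1 5 11 7)| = 4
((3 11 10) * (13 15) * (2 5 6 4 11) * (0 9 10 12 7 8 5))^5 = (4 5 7 11 6 8 12)(13 15)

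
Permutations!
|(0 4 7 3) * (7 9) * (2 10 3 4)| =12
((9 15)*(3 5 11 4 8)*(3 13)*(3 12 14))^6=((3 5 11 4 8 13 12 14)(9 15))^6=(15)(3 12 8 11)(4 5 14 13)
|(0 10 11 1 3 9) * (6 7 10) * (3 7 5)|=20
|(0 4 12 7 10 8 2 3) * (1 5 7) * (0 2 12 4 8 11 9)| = 18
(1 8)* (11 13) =(1 8)(11 13) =[0, 8, 2, 3, 4, 5, 6, 7, 1, 9, 10, 13, 12, 11]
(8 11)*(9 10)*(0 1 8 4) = [1, 8, 2, 3, 0, 5, 6, 7, 11, 10, 9, 4] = (0 1 8 11 4)(9 10)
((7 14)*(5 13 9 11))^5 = (5 13 9 11)(7 14)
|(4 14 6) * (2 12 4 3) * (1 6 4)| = |(1 6 3 2 12)(4 14)| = 10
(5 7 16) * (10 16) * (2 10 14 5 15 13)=[0, 1, 10, 3, 4, 7, 6, 14, 8, 9, 16, 11, 12, 2, 5, 13, 15]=(2 10 16 15 13)(5 7 14)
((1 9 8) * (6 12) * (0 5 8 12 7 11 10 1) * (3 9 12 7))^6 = (1 11 9 6)(3 12 10 7)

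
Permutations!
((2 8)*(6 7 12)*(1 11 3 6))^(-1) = ((1 11 3 6 7 12)(2 8))^(-1) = (1 12 7 6 3 11)(2 8)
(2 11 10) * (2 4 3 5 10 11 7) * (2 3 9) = [0, 1, 7, 5, 9, 10, 6, 3, 8, 2, 4, 11] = (11)(2 7 3 5 10 4 9)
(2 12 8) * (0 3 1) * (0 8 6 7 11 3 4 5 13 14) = (0 4 5 13 14)(1 8 2 12 6 7 11 3) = [4, 8, 12, 1, 5, 13, 7, 11, 2, 9, 10, 3, 6, 14, 0]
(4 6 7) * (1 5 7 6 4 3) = (1 5 7 3) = [0, 5, 2, 1, 4, 7, 6, 3]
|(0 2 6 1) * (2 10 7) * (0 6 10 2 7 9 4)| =10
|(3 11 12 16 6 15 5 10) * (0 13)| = 8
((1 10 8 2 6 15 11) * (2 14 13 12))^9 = (1 11 15 6 2 12 13 14 8 10)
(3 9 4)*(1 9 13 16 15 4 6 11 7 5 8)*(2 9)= (1 2 9 6 11 7 5 8)(3 13 16 15 4)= [0, 2, 9, 13, 3, 8, 11, 5, 1, 6, 10, 7, 12, 16, 14, 4, 15]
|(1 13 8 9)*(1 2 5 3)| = 7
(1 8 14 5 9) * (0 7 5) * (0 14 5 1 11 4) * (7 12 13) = (14)(0 12 13 7 1 8 5 9 11 4) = [12, 8, 2, 3, 0, 9, 6, 1, 5, 11, 10, 4, 13, 7, 14]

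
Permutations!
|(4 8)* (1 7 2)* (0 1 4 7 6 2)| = |(0 1 6 2 4 8 7)| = 7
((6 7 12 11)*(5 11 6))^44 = (6 12 7)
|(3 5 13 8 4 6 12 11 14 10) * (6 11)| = 8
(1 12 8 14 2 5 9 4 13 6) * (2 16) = [0, 12, 5, 3, 13, 9, 1, 7, 14, 4, 10, 11, 8, 6, 16, 15, 2] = (1 12 8 14 16 2 5 9 4 13 6)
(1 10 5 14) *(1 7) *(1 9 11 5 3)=(1 10 3)(5 14 7 9 11)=[0, 10, 2, 1, 4, 14, 6, 9, 8, 11, 3, 5, 12, 13, 7]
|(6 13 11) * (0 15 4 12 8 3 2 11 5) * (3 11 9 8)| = |(0 15 4 12 3 2 9 8 11 6 13 5)| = 12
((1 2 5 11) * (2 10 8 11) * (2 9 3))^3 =(1 11 8 10)(2 3 9 5)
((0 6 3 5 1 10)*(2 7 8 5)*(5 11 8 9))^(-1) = (0 10 1 5 9 7 2 3 6)(8 11)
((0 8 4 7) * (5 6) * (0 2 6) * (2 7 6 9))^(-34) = (9)(0 8 4 6 5)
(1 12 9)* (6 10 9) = [0, 12, 2, 3, 4, 5, 10, 7, 8, 1, 9, 11, 6] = (1 12 6 10 9)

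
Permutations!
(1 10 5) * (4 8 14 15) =[0, 10, 2, 3, 8, 1, 6, 7, 14, 9, 5, 11, 12, 13, 15, 4] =(1 10 5)(4 8 14 15)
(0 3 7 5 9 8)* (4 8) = [3, 1, 2, 7, 8, 9, 6, 5, 0, 4] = (0 3 7 5 9 4 8)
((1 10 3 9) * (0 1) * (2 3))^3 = ((0 1 10 2 3 9))^3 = (0 2)(1 3)(9 10)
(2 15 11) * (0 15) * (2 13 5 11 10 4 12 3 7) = (0 15 10 4 12 3 7 2)(5 11 13) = [15, 1, 0, 7, 12, 11, 6, 2, 8, 9, 4, 13, 3, 5, 14, 10]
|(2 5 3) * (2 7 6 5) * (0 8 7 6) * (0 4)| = 12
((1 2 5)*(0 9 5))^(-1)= ((0 9 5 1 2))^(-1)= (0 2 1 5 9)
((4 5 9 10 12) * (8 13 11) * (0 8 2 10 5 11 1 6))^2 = ((0 8 13 1 6)(2 10 12 4 11)(5 9))^2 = (0 13 6 8 1)(2 12 11 10 4)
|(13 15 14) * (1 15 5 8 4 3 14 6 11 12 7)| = 6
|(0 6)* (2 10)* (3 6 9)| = |(0 9 3 6)(2 10)| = 4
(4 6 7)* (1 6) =(1 6 7 4) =[0, 6, 2, 3, 1, 5, 7, 4]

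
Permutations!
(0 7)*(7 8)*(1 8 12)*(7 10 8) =(0 12 1 7)(8 10) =[12, 7, 2, 3, 4, 5, 6, 0, 10, 9, 8, 11, 1]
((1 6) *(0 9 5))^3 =(9)(1 6)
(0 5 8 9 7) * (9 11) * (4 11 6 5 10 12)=[10, 1, 2, 3, 11, 8, 5, 0, 6, 7, 12, 9, 4]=(0 10 12 4 11 9 7)(5 8 6)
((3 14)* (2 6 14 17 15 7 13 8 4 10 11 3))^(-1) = ((2 6 14)(3 17 15 7 13 8 4 10 11))^(-1) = (2 14 6)(3 11 10 4 8 13 7 15 17)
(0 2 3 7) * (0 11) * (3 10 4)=[2, 1, 10, 7, 3, 5, 6, 11, 8, 9, 4, 0]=(0 2 10 4 3 7 11)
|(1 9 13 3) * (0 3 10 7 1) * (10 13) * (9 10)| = |(13)(0 3)(1 10 7)| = 6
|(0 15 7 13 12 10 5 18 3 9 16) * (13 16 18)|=|(0 15 7 16)(3 9 18)(5 13 12 10)|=12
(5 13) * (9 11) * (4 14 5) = (4 14 5 13)(9 11) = [0, 1, 2, 3, 14, 13, 6, 7, 8, 11, 10, 9, 12, 4, 5]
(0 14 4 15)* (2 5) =(0 14 4 15)(2 5) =[14, 1, 5, 3, 15, 2, 6, 7, 8, 9, 10, 11, 12, 13, 4, 0]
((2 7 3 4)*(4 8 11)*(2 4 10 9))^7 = (11)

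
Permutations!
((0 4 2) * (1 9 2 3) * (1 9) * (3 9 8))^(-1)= ((0 4 9 2)(3 8))^(-1)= (0 2 9 4)(3 8)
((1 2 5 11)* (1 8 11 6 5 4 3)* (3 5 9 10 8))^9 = (1 3 11 8 10 9 6 5 4 2)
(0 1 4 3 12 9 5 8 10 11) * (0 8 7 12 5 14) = (0 1 4 3 5 7 12 9 14)(8 10 11) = [1, 4, 2, 5, 3, 7, 6, 12, 10, 14, 11, 8, 9, 13, 0]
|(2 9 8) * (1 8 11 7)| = 6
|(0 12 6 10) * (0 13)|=5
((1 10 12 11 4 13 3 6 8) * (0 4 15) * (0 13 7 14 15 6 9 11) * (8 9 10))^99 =((0 4 7 14 15 13 3 10 12)(1 8)(6 9 11))^99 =(15)(1 8)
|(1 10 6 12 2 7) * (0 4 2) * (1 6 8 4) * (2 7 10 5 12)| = |(0 1 5 12)(2 10 8 4 7 6)| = 12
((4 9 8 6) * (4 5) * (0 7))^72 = (4 8 5 9 6)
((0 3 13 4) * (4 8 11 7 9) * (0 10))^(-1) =(0 10 4 9 7 11 8 13 3)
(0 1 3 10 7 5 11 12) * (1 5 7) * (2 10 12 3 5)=(0 2 10 1 5 11 3 12)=[2, 5, 10, 12, 4, 11, 6, 7, 8, 9, 1, 3, 0]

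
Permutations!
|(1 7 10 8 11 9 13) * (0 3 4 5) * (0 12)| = |(0 3 4 5 12)(1 7 10 8 11 9 13)| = 35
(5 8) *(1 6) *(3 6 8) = (1 8 5 3 6) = [0, 8, 2, 6, 4, 3, 1, 7, 5]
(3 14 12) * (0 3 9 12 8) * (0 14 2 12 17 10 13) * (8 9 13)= (0 3 2 12 13)(8 14 9 17 10)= [3, 1, 12, 2, 4, 5, 6, 7, 14, 17, 8, 11, 13, 0, 9, 15, 16, 10]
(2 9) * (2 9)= (9)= [0, 1, 2, 3, 4, 5, 6, 7, 8, 9]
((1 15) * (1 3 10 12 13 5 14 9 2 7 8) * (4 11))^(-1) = ((1 15 3 10 12 13 5 14 9 2 7 8)(4 11))^(-1) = (1 8 7 2 9 14 5 13 12 10 3 15)(4 11)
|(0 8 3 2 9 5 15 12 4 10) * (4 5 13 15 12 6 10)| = 18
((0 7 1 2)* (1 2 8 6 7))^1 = (0 1 8 6 7 2)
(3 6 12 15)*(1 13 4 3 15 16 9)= (1 13 4 3 6 12 16 9)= [0, 13, 2, 6, 3, 5, 12, 7, 8, 1, 10, 11, 16, 4, 14, 15, 9]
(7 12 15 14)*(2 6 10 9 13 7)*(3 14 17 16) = (2 6 10 9 13 7 12 15 17 16 3 14) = [0, 1, 6, 14, 4, 5, 10, 12, 8, 13, 9, 11, 15, 7, 2, 17, 3, 16]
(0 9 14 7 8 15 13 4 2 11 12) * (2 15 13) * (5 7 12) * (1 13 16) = (0 9 14 12)(1 13 4 15 2 11 5 7 8 16) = [9, 13, 11, 3, 15, 7, 6, 8, 16, 14, 10, 5, 0, 4, 12, 2, 1]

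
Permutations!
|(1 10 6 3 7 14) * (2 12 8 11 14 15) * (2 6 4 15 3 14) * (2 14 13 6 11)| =|(1 10 4 15 11 14)(2 12 8)(3 7)(6 13)| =6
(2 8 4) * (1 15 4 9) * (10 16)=[0, 15, 8, 3, 2, 5, 6, 7, 9, 1, 16, 11, 12, 13, 14, 4, 10]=(1 15 4 2 8 9)(10 16)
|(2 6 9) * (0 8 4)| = 3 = |(0 8 4)(2 6 9)|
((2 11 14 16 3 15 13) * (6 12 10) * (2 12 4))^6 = (2 13 11 12 14 10 16 6 3 4 15)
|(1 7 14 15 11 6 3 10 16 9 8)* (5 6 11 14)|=18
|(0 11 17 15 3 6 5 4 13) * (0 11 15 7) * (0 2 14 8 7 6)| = |(0 15 3)(2 14 8 7)(4 13 11 17 6 5)| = 12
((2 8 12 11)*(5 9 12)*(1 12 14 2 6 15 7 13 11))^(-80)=((1 12)(2 8 5 9 14)(6 15 7 13 11))^(-80)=(15)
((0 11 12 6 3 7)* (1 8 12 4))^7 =((0 11 4 1 8 12 6 3 7))^7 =(0 3 12 1 11 7 6 8 4)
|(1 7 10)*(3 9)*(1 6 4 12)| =6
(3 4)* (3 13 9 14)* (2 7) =(2 7)(3 4 13 9 14) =[0, 1, 7, 4, 13, 5, 6, 2, 8, 14, 10, 11, 12, 9, 3]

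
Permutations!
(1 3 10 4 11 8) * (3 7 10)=(1 7 10 4 11 8)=[0, 7, 2, 3, 11, 5, 6, 10, 1, 9, 4, 8]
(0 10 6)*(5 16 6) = (0 10 5 16 6) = [10, 1, 2, 3, 4, 16, 0, 7, 8, 9, 5, 11, 12, 13, 14, 15, 6]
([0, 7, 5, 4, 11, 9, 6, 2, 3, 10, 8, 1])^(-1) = [0, 11, 7, 8, 3, 2, 6, 1, 10, 5, 9, 4]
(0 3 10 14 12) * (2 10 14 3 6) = (0 6 2 10 3 14 12) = [6, 1, 10, 14, 4, 5, 2, 7, 8, 9, 3, 11, 0, 13, 12]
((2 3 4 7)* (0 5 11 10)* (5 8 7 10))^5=(0 4 2 8 10 3 7)(5 11)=((0 8 7 2 3 4 10)(5 11))^5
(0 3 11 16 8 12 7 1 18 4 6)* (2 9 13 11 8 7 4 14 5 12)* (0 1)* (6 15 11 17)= (0 3 8 2 9 13 17 6 1 18 14 5 12 4 15 11 16 7)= [3, 18, 9, 8, 15, 12, 1, 0, 2, 13, 10, 16, 4, 17, 5, 11, 7, 6, 14]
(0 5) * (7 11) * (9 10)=(0 5)(7 11)(9 10)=[5, 1, 2, 3, 4, 0, 6, 11, 8, 10, 9, 7]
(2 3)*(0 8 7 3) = (0 8 7 3 2) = [8, 1, 0, 2, 4, 5, 6, 3, 7]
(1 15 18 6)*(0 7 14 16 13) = (0 7 14 16 13)(1 15 18 6) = [7, 15, 2, 3, 4, 5, 1, 14, 8, 9, 10, 11, 12, 0, 16, 18, 13, 17, 6]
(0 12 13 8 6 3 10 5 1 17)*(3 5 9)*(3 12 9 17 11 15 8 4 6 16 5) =(0 9 12 13 4 6 3 10 17)(1 11 15 8 16 5) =[9, 11, 2, 10, 6, 1, 3, 7, 16, 12, 17, 15, 13, 4, 14, 8, 5, 0]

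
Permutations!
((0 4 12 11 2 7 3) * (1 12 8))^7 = ((0 4 8 1 12 11 2 7 3))^7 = (0 7 11 1 4 3 2 12 8)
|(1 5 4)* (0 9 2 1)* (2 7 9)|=|(0 2 1 5 4)(7 9)|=10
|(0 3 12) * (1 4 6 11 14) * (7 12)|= 20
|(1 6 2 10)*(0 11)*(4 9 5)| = |(0 11)(1 6 2 10)(4 9 5)| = 12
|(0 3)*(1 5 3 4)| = |(0 4 1 5 3)| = 5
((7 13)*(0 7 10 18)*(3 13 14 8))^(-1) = (0 18 10 13 3 8 14 7)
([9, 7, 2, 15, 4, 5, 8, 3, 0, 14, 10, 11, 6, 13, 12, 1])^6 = [0, 3, 2, 1, 4, 5, 6, 15, 8, 9, 10, 11, 12, 13, 14, 7]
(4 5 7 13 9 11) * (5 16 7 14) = (4 16 7 13 9 11)(5 14) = [0, 1, 2, 3, 16, 14, 6, 13, 8, 11, 10, 4, 12, 9, 5, 15, 7]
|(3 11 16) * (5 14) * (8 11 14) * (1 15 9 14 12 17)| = |(1 15 9 14 5 8 11 16 3 12 17)| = 11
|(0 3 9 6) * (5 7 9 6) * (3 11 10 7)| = 8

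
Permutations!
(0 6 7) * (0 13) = (0 6 7 13) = [6, 1, 2, 3, 4, 5, 7, 13, 8, 9, 10, 11, 12, 0]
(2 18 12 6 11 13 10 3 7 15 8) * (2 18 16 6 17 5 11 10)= (2 16 6 10 3 7 15 8 18 12 17 5 11 13)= [0, 1, 16, 7, 4, 11, 10, 15, 18, 9, 3, 13, 17, 2, 14, 8, 6, 5, 12]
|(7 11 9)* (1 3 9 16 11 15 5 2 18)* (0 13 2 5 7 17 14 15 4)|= |(0 13 2 18 1 3 9 17 14 15 7 4)(11 16)|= 12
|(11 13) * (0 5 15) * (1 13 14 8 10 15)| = 9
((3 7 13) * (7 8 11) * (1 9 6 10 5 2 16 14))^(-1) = (1 14 16 2 5 10 6 9)(3 13 7 11 8)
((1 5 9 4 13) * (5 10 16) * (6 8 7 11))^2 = (1 16 9 13 10 5 4)(6 7)(8 11)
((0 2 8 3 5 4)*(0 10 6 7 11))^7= (0 6 5 2 7 4 8 11 10 3)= ((0 2 8 3 5 4 10 6 7 11))^7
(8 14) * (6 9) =(6 9)(8 14) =[0, 1, 2, 3, 4, 5, 9, 7, 14, 6, 10, 11, 12, 13, 8]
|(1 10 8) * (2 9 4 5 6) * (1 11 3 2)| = |(1 10 8 11 3 2 9 4 5 6)| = 10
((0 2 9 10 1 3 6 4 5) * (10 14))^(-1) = ((0 2 9 14 10 1 3 6 4 5))^(-1) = (0 5 4 6 3 1 10 14 9 2)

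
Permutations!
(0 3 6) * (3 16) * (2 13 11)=(0 16 3 6)(2 13 11)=[16, 1, 13, 6, 4, 5, 0, 7, 8, 9, 10, 2, 12, 11, 14, 15, 3]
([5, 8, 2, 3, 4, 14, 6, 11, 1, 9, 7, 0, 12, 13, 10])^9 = [10, 8, 2, 3, 4, 7, 6, 5, 1, 9, 0, 14, 12, 13, 11]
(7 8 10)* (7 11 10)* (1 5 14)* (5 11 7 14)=(1 11 10 7 8 14)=[0, 11, 2, 3, 4, 5, 6, 8, 14, 9, 7, 10, 12, 13, 1]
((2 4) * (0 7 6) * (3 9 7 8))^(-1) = ((0 8 3 9 7 6)(2 4))^(-1) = (0 6 7 9 3 8)(2 4)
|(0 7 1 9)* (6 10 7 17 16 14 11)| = |(0 17 16 14 11 6 10 7 1 9)| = 10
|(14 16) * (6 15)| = 2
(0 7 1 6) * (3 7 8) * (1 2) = [8, 6, 1, 7, 4, 5, 0, 2, 3] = (0 8 3 7 2 1 6)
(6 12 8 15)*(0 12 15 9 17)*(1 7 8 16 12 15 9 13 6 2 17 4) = (0 15 2 17)(1 7 8 13 6 9 4)(12 16) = [15, 7, 17, 3, 1, 5, 9, 8, 13, 4, 10, 11, 16, 6, 14, 2, 12, 0]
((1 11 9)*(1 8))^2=((1 11 9 8))^2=(1 9)(8 11)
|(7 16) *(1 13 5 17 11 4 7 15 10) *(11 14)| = 11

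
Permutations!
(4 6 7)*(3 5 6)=[0, 1, 2, 5, 3, 6, 7, 4]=(3 5 6 7 4)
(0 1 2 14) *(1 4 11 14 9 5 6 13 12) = [4, 2, 9, 3, 11, 6, 13, 7, 8, 5, 10, 14, 1, 12, 0] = (0 4 11 14)(1 2 9 5 6 13 12)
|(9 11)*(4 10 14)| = 6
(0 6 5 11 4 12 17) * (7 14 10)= (0 6 5 11 4 12 17)(7 14 10)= [6, 1, 2, 3, 12, 11, 5, 14, 8, 9, 7, 4, 17, 13, 10, 15, 16, 0]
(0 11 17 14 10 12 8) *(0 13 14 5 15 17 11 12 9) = (0 12 8 13 14 10 9)(5 15 17) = [12, 1, 2, 3, 4, 15, 6, 7, 13, 0, 9, 11, 8, 14, 10, 17, 16, 5]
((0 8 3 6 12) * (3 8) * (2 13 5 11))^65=((0 3 6 12)(2 13 5 11))^65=(0 3 6 12)(2 13 5 11)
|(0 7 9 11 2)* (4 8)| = 10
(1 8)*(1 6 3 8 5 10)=(1 5 10)(3 8 6)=[0, 5, 2, 8, 4, 10, 3, 7, 6, 9, 1]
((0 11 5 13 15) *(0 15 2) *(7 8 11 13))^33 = ((15)(0 13 2)(5 7 8 11))^33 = (15)(5 7 8 11)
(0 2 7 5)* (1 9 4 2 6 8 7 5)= (0 6 8 7 1 9 4 2 5)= [6, 9, 5, 3, 2, 0, 8, 1, 7, 4]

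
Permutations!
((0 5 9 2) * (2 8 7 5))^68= ((0 2)(5 9 8 7))^68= (9)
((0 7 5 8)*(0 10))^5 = (10)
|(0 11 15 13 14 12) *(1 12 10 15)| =|(0 11 1 12)(10 15 13 14)| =4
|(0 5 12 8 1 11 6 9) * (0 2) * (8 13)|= |(0 5 12 13 8 1 11 6 9 2)|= 10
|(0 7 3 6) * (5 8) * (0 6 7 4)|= 2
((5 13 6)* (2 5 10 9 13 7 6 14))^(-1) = (2 14 13 9 10 6 7 5)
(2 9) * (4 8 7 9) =(2 4 8 7 9) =[0, 1, 4, 3, 8, 5, 6, 9, 7, 2]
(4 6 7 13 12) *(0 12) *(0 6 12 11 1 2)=[11, 2, 0, 3, 12, 5, 7, 13, 8, 9, 10, 1, 4, 6]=(0 11 1 2)(4 12)(6 7 13)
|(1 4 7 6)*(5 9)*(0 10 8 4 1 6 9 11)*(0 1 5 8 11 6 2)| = 28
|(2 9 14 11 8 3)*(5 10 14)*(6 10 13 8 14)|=6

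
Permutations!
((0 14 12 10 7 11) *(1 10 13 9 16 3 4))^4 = (0 9 1)(3 7 12)(4 11 13)(10 14 16)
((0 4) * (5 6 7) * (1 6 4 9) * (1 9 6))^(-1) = (9)(0 4 5 7 6)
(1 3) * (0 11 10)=(0 11 10)(1 3)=[11, 3, 2, 1, 4, 5, 6, 7, 8, 9, 0, 10]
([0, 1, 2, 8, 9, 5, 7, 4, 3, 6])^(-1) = (3 8)(4 7 6 9)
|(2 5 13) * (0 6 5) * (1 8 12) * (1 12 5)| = 7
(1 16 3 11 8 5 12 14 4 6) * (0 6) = (0 6 1 16 3 11 8 5 12 14 4) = [6, 16, 2, 11, 0, 12, 1, 7, 5, 9, 10, 8, 14, 13, 4, 15, 3]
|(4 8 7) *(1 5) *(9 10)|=6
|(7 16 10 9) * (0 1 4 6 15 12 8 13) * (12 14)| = |(0 1 4 6 15 14 12 8 13)(7 16 10 9)| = 36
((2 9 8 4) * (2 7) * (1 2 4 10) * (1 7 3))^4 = (1 10)(2 7)(3 8)(4 9)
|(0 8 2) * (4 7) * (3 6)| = |(0 8 2)(3 6)(4 7)| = 6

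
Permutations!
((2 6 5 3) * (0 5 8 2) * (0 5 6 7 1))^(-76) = (0 8 7)(1 6 2)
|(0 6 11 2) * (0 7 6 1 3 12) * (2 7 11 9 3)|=|(0 1 2 11 7 6 9 3 12)|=9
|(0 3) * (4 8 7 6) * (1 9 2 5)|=|(0 3)(1 9 2 5)(4 8 7 6)|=4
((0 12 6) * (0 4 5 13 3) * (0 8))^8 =(13)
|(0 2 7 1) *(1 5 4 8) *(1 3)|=8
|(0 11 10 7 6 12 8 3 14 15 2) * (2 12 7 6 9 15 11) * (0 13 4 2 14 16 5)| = |(0 14 11 10 6 7 9 15 12 8 3 16 5)(2 13 4)| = 39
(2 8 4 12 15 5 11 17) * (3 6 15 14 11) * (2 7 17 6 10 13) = (2 8 4 12 14 11 6 15 5 3 10 13)(7 17) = [0, 1, 8, 10, 12, 3, 15, 17, 4, 9, 13, 6, 14, 2, 11, 5, 16, 7]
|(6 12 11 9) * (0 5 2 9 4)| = 8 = |(0 5 2 9 6 12 11 4)|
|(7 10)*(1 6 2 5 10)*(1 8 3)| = |(1 6 2 5 10 7 8 3)| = 8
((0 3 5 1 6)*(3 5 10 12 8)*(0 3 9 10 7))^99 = (0 6)(1 7)(3 5)(8 12 10 9) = ((0 5 1 6 3 7)(8 9 10 12))^99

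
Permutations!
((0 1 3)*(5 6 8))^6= (8)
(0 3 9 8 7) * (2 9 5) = (0 3 5 2 9 8 7) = [3, 1, 9, 5, 4, 2, 6, 0, 7, 8]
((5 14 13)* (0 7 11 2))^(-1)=(0 2 11 7)(5 13 14)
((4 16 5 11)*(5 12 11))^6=(4 12)(11 16)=((4 16 12 11))^6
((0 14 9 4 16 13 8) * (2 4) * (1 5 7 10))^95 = ((0 14 9 2 4 16 13 8)(1 5 7 10))^95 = (0 8 13 16 4 2 9 14)(1 10 7 5)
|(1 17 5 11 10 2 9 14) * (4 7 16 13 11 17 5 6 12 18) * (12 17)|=|(1 5 12 18 4 7 16 13 11 10 2 9 14)(6 17)|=26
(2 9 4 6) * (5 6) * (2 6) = [0, 1, 9, 3, 5, 2, 6, 7, 8, 4] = (2 9 4 5)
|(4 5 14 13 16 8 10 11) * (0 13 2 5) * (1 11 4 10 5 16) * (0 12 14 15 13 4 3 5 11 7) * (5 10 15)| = 12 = |(0 4 12 14 2 16 8 11 15 13 1 7)(3 10)|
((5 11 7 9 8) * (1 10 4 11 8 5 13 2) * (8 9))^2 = ((1 10 4 11 7 8 13 2)(5 9))^2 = (1 4 7 13)(2 10 11 8)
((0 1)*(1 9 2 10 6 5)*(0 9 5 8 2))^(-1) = ((0 5 1 9)(2 10 6 8))^(-1) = (0 9 1 5)(2 8 6 10)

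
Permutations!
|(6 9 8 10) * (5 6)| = 5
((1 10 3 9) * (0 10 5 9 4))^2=(0 3)(1 9 5)(4 10)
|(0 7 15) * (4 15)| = 4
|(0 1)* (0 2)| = 3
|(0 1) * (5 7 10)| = |(0 1)(5 7 10)| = 6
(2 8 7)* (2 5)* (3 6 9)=(2 8 7 5)(3 6 9)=[0, 1, 8, 6, 4, 2, 9, 5, 7, 3]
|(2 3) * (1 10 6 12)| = 4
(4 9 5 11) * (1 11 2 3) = (1 11 4 9 5 2 3) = [0, 11, 3, 1, 9, 2, 6, 7, 8, 5, 10, 4]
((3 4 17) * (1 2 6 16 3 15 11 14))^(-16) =(1 3 11 6 17)(2 4 14 16 15)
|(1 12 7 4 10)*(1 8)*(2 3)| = 6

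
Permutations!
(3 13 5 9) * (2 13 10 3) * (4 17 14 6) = [0, 1, 13, 10, 17, 9, 4, 7, 8, 2, 3, 11, 12, 5, 6, 15, 16, 14] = (2 13 5 9)(3 10)(4 17 14 6)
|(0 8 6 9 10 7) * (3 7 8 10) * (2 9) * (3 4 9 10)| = 12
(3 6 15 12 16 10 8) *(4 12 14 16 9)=(3 6 15 14 16 10 8)(4 12 9)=[0, 1, 2, 6, 12, 5, 15, 7, 3, 4, 8, 11, 9, 13, 16, 14, 10]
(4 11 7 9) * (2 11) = [0, 1, 11, 3, 2, 5, 6, 9, 8, 4, 10, 7] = (2 11 7 9 4)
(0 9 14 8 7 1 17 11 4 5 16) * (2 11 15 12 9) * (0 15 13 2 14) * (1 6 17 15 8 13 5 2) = (0 14 13 1 15 12 9)(2 11 4)(5 16 8 7 6 17) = [14, 15, 11, 3, 2, 16, 17, 6, 7, 0, 10, 4, 9, 1, 13, 12, 8, 5]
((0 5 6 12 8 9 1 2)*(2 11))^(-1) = ((0 5 6 12 8 9 1 11 2))^(-1) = (0 2 11 1 9 8 12 6 5)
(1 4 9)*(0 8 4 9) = [8, 9, 2, 3, 0, 5, 6, 7, 4, 1] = (0 8 4)(1 9)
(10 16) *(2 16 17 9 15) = [0, 1, 16, 3, 4, 5, 6, 7, 8, 15, 17, 11, 12, 13, 14, 2, 10, 9] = (2 16 10 17 9 15)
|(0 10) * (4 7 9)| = 6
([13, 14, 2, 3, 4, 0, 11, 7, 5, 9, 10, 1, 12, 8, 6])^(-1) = (0 5 8 13)(1 11 6 14)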